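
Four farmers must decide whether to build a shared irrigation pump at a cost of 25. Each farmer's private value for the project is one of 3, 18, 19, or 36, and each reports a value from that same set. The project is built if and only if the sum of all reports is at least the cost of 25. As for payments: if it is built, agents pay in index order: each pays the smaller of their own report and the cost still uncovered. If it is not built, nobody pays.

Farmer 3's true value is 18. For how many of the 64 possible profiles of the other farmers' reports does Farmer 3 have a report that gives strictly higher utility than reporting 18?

11

Others report (3, 3, 18): truth gives 0; report 3 gives 15 > 0. Violating.
Others report (3, 3, 19): truth gives 0; report 3 gives 15 > 0. Violating.
Others report (3, 3, 36): truth gives 0; report 3 gives 15 > 0. Violating.
Others report (3, 18, 3): truth gives 14; report 3 gives 15 > 14. Violating.
Others report (3, 3, 3): truth gives 0; no alternative beats it.
Others report (3, 19, 3): truth gives 15; no alternative beats it.
(Checking all 64 profiles: 11 have a profitable deviation, 53 do not.)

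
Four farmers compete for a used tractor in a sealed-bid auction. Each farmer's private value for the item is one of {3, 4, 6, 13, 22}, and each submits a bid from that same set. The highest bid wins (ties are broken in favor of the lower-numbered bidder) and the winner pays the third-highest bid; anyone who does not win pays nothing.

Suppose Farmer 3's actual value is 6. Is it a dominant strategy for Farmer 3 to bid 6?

Consider the case where Farmer 1 bids 3, Farmer 2 bids 3 and Farmer 4 bids 13.
Truthful bid 6: loses, pays 0, utility 0.
Bid 13 instead: wins, pays 3, utility 6 - 3 = 3.
Since 3 > 0, bidding 13 is strictly better here, so truthful bidding is not dominant.

No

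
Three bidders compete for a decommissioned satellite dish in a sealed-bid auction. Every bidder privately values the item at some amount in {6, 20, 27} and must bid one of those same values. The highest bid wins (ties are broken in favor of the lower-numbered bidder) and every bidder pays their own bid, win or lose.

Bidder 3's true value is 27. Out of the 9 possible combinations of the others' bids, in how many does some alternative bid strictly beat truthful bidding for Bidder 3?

6

Others bid (6, 6): truth gives 0; bid 20 gives 7 > 0. Violating.
Others bid (6, 27): truth gives -27; bid 6 gives -6 > -27. Violating.
Others bid (20, 27): truth gives -27; bid 6 gives -6 > -27. Violating.
Others bid (27, 6): truth gives -27; bid 6 gives -6 > -27. Violating.
Others bid (6, 20): truth gives 0; no alternative beats it.
Others bid (20, 6): truth gives 0; no alternative beats it.
(Checking all 9 profiles: 6 have a profitable deviation, 3 do not.)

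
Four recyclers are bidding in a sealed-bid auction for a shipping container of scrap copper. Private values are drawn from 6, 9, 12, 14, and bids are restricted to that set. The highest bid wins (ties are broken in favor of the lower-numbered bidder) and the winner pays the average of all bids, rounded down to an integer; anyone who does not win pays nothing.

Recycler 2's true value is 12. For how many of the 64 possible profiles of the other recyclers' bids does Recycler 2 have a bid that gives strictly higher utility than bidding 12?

Others bid (6, 6, 6): truth gives 5; bid 9 gives 6 > 5. Violating.
Others bid (6, 6, 9): truth gives 4; bid 9 gives 5 > 4. Violating.
Others bid (6, 6, 14): truth gives 0; bid 14 gives 2 > 0. Violating.
Others bid (6, 9, 6): truth gives 4; bid 9 gives 5 > 4. Violating.
Others bid (6, 6, 12): truth gives 3; no alternative beats it.
Others bid (6, 9, 12): truth gives 3; no alternative beats it.
(Checking all 64 profiles: 24 have a profitable deviation, 40 do not.)

24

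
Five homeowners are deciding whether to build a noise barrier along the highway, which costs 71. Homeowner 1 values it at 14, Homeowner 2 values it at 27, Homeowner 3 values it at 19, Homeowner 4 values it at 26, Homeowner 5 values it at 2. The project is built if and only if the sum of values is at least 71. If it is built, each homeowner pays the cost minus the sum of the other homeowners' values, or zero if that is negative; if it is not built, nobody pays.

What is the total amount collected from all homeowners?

Total value 88 ≥ cost 71, so it is built.
Homeowner 1: others sum to 74; max(0, 71 - 74) = 0.
Homeowner 2: others sum to 61; max(0, 71 - 61) = 10.
Homeowner 3: others sum to 69; max(0, 71 - 69) = 2.
Homeowner 4: others sum to 62; max(0, 71 - 62) = 9.
Homeowner 5: others sum to 86; max(0, 71 - 86) = 0.
Total collected = 0 + 10 + 2 + 9 + 0 = 21.

21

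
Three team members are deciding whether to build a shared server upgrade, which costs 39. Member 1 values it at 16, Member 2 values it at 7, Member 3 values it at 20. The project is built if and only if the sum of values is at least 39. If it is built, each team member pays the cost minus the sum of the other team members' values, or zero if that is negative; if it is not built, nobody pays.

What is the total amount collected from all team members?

31

Total value 43 ≥ cost 39, so it is built.
Member 1: others sum to 27; max(0, 39 - 27) = 12.
Member 2: others sum to 36; max(0, 39 - 36) = 3.
Member 3: others sum to 23; max(0, 39 - 23) = 16.
Total collected = 12 + 3 + 16 = 31.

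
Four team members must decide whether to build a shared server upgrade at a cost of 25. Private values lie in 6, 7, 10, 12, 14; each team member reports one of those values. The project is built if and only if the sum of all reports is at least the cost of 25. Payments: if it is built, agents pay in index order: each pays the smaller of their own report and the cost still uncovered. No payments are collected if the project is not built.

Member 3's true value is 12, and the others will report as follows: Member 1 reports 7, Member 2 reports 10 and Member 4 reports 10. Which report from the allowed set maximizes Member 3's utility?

6

Report 6: project built, pays 6, utility 12 - 6 = 6.
Report 7: project built, pays 7, utility 12 - 7 = 5.
Report 10: project built, pays 8, utility 12 - 8 = 4.
Report 12: project built, pays 8, utility 12 - 8 = 4.
Report 14: project built, pays 8, utility 12 - 8 = 4.
The best choice is 6 with utility 6.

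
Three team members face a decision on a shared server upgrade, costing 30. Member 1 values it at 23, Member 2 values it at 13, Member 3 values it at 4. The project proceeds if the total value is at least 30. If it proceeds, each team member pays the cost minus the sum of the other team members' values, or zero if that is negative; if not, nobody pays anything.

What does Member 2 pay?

3

Total value 40 ≥ cost 30, so the project is built.
The other team members' values sum to 27.
Cost minus that sum is 30 - 27 = 3.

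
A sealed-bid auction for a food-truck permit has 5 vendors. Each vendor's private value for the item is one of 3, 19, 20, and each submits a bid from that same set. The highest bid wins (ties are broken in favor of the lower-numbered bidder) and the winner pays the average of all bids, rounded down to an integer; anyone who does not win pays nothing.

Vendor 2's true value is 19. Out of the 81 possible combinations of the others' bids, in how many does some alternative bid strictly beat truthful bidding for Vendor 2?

38

Others bid (3, 3, 3, 20): truth gives 0; bid 20 gives 10 > 0. Violating.
Others bid (3, 3, 19, 20): truth gives 0; bid 20 gives 6 > 0. Violating.
Others bid (3, 3, 20, 3): truth gives 0; bid 20 gives 10 > 0. Violating.
Others bid (3, 3, 20, 19): truth gives 0; bid 20 gives 6 > 0. Violating.
Others bid (3, 3, 3, 3): truth gives 13; no alternative beats it.
Others bid (3, 3, 3, 19): truth gives 10; no alternative beats it.
(Checking all 81 profiles: 38 have a profitable deviation, 43 do not.)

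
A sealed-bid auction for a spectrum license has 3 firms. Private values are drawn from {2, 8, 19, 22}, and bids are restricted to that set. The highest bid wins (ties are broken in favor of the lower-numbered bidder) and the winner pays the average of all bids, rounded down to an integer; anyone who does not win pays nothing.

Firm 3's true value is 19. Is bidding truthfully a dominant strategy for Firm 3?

No

Consider the case where Firm 1 bids 2 and Firm 2 bids 2.
Truthful bid 19: wins, pays 7, utility 19 - 7 = 12.
Bid 8 instead: wins, pays 4, utility 19 - 4 = 15.
Since 15 > 12, bidding 8 is strictly better here, so truthful bidding is not dominant.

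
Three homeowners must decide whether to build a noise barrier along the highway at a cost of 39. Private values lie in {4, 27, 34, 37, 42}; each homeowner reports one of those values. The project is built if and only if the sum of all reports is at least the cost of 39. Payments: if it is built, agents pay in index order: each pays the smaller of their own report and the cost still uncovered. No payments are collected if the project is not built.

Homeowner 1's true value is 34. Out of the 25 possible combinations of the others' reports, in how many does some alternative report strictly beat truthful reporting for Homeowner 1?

24

Others report (4, 27): truth gives 0; report 27 gives 7 > 0. Violating.
Others report (4, 34): truth gives 0; report 4 gives 30 > 0. Violating.
Others report (4, 37): truth gives 0; report 4 gives 30 > 0. Violating.
Others report (4, 42): truth gives 0; report 4 gives 30 > 0. Violating.
Others report (4, 4): truth gives 0; no alternative beats it.
(Checking all 25 profiles: 24 have a profitable deviation, 1 does not.)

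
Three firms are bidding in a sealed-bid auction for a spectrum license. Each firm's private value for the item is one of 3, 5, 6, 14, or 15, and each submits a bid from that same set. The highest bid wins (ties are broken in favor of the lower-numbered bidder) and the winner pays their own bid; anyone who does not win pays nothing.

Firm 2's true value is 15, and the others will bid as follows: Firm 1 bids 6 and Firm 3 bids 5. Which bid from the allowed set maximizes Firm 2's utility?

14

Bid 3: loses, pays 0, utility 0.
Bid 5: loses, pays 0, utility 0.
Bid 6: loses, pays 0, utility 0.
Bid 14: wins, pays 14, utility 15 - 14 = 1.
Bid 15: wins, pays 15, utility 15 - 15 = 0.
The best choice is 14 with utility 1.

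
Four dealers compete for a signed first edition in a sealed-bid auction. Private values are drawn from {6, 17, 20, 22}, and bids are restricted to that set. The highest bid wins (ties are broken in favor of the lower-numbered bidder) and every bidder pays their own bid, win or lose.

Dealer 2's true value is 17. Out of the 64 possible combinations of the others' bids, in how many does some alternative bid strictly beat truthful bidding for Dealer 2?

60

Others bid (6, 6, 20): truth gives -17; bid 20 gives -3 > -17. Violating.
Others bid (6, 6, 22): truth gives -17; bid 22 gives -5 > -17. Violating.
Others bid (6, 17, 20): truth gives -17; bid 20 gives -3 > -17. Violating.
Others bid (6, 17, 22): truth gives -17; bid 22 gives -5 > -17. Violating.
Others bid (6, 6, 6): truth gives 0; no alternative beats it.
Others bid (6, 6, 17): truth gives 0; no alternative beats it.
(Checking all 64 profiles: 60 have a profitable deviation, 4 do not.)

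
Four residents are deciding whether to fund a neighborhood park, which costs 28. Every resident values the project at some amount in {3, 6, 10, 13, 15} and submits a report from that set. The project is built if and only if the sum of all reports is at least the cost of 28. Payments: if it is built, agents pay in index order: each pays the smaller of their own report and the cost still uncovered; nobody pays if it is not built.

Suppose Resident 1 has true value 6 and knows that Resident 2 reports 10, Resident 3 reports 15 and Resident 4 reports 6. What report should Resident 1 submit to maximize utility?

3

Report 3: project built, pays 3, utility 6 - 3 = 3.
Report 6: project built, pays 6, utility 6 - 6 = 0.
Report 10: project built, pays 10, utility 6 - 10 = -4.
Report 13: project built, pays 13, utility 6 - 13 = -7.
Report 15: project built, pays 15, utility 6 - 15 = -9.
The best choice is 3 with utility 3.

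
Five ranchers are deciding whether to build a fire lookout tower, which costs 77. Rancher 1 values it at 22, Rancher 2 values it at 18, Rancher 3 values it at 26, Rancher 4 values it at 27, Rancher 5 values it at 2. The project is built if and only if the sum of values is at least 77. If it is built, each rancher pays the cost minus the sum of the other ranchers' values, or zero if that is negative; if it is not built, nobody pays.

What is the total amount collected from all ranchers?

Total value 95 ≥ cost 77, so it is built.
Rancher 1: others sum to 73; max(0, 77 - 73) = 4.
Rancher 2: others sum to 77; max(0, 77 - 77) = 0.
Rancher 3: others sum to 69; max(0, 77 - 69) = 8.
Rancher 4: others sum to 68; max(0, 77 - 68) = 9.
Rancher 5: others sum to 93; max(0, 77 - 93) = 0.
Total collected = 4 + 0 + 8 + 9 + 0 = 21.

21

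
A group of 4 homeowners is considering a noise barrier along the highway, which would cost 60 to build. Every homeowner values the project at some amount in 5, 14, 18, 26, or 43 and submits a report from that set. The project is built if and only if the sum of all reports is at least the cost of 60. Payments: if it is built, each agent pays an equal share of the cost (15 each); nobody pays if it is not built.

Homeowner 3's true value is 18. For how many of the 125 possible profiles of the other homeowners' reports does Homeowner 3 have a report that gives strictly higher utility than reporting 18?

Others report (5, 5, 14): truth gives 0; report 43 gives 3 > 0. Violating.
Others report (5, 5, 18): truth gives 0; report 43 gives 3 > 0. Violating.
Others report (5, 5, 26): truth gives 0; report 26 gives 3 > 0. Violating.
Others report (5, 14, 5): truth gives 0; report 43 gives 3 > 0. Violating.
Others report (5, 5, 5): truth gives 0; no alternative beats it.
Others report (5, 5, 43): truth gives 3; no alternative beats it.
(Checking all 125 profiles: 21 have a profitable deviation, 104 do not.)

21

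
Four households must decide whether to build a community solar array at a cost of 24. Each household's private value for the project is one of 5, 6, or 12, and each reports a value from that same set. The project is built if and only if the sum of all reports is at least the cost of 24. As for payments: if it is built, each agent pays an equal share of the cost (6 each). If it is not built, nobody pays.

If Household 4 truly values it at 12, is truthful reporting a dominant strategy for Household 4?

Yes

Check each profile of the others' reports and compare truth against every alternative report.
Others report (5, 5, 5): truth gives 6, best alternative gives 0.
Others report (5, 5, 6): truth gives 6, best alternative gives 0.
Others report (5, 6, 5): truth gives 6, best alternative gives 0.
Others report (5, 6, 6): truth gives 6, best alternative gives 0.
Others report (6, 5, 5): truth gives 6, best alternative gives 0.
Others report (6, 5, 6): truth gives 6, best alternative gives 0.
(Remaining 21 profiles checked similarly; truth is weakly best in each.)
In every case the truthful report is at least as good as any alternative, so it is a dominant strategy.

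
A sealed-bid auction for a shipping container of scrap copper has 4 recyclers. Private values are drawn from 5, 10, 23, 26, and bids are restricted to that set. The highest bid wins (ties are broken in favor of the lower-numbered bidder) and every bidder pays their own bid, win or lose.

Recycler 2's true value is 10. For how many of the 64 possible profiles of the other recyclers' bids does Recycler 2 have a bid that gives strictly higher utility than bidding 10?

Others bid (5, 5, 23): truth gives -10; bid 5 gives -5 > -10. Violating.
Others bid (5, 5, 26): truth gives -10; bid 5 gives -5 > -10. Violating.
Others bid (5, 10, 23): truth gives -10; bid 5 gives -5 > -10. Violating.
Others bid (5, 10, 26): truth gives -10; bid 5 gives -5 > -10. Violating.
Others bid (5, 5, 5): truth gives 0; no alternative beats it.
Others bid (5, 5, 10): truth gives 0; no alternative beats it.
(Checking all 64 profiles: 60 have a profitable deviation, 4 do not.)

60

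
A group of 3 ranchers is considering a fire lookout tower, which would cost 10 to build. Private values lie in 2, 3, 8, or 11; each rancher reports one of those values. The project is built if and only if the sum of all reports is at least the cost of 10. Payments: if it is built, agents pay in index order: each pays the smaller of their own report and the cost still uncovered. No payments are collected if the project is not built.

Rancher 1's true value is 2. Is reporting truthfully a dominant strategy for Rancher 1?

Check each profile of the others' reports and compare truth against every alternative report.
Others report (2, 8): truth gives 0, best alternative gives -1.
Others report (2, 11): truth gives 0, best alternative gives -1.
Others report (3, 8): truth gives 0, best alternative gives -1.
Others report (3, 11): truth gives 0, best alternative gives -1.
Others report (8, 2): truth gives 0, best alternative gives -1.
Others report (8, 3): truth gives 0, best alternative gives -1.
(Remaining 10 profiles checked similarly; truth is weakly best in each.)
In every case the truthful report is at least as good as any alternative, so it is a dominant strategy.

Yes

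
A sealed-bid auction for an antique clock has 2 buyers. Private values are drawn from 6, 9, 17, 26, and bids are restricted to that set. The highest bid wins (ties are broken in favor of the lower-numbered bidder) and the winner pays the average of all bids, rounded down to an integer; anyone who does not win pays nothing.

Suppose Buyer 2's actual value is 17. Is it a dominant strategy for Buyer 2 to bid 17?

Consider the case where Buyer 1 bids 6.
Truthful bid 17: wins, pays 11, utility 17 - 11 = 6.
Bid 9 instead: wins, pays 7, utility 17 - 7 = 10.
Since 10 > 6, bidding 9 is strictly better here, so truthful bidding is not dominant.

No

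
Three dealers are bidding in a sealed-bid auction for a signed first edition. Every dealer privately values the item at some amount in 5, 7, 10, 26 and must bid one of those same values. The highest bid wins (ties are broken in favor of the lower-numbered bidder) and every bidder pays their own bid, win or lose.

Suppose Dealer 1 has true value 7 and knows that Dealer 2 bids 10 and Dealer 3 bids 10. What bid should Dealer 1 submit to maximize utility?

10

Bid 5: loses but pays 5, utility -5.
Bid 7: loses but pays 7, utility -7.
Bid 10: wins, pays 10, utility 7 - 10 = -3.
Bid 26: wins, pays 26, utility 7 - 26 = -19.
The best choice is 10 with utility -3.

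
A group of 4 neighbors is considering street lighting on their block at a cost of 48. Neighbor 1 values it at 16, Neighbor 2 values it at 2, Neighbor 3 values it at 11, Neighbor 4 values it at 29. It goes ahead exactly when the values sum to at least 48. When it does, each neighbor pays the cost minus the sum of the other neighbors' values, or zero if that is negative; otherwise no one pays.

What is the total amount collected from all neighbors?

Total value 58 ≥ cost 48, so it is built.
Neighbor 1: others sum to 42; max(0, 48 - 42) = 6.
Neighbor 2: others sum to 56; max(0, 48 - 56) = 0.
Neighbor 3: others sum to 47; max(0, 48 - 47) = 1.
Neighbor 4: others sum to 29; max(0, 48 - 29) = 19.
Total collected = 6 + 0 + 1 + 19 = 26.

26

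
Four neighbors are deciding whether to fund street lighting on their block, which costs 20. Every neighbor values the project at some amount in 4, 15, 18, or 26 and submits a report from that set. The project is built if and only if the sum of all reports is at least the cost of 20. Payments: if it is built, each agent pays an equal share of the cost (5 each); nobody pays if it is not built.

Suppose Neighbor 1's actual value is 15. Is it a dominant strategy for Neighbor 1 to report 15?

Yes

Check each profile of the others' reports and compare truth against every alternative report.
Others report (4, 4, 4): truth gives 10, best alternative gives 10.
Others report (4, 4, 15): truth gives 10, best alternative gives 10.
Others report (4, 4, 18): truth gives 10, best alternative gives 10.
Others report (4, 4, 26): truth gives 10, best alternative gives 10.
Others report (4, 15, 4): truth gives 10, best alternative gives 10.
Others report (4, 15, 15): truth gives 10, best alternative gives 10.
(Remaining 58 profiles checked similarly; truth is weakly best in each.)
In every case the truthful report is at least as good as any alternative, so it is a dominant strategy.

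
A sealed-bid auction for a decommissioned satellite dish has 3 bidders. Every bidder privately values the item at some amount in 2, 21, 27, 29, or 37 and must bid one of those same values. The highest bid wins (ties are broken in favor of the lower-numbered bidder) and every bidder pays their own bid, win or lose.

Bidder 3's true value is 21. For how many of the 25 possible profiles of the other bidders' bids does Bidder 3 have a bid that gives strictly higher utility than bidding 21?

Others bid (2, 21): truth gives -21; bid 2 gives -2 > -21. Violating.
Others bid (2, 27): truth gives -21; bid 2 gives -2 > -21. Violating.
Others bid (2, 29): truth gives -21; bid 2 gives -2 > -21. Violating.
Others bid (2, 37): truth gives -21; bid 2 gives -2 > -21. Violating.
Others bid (2, 2): truth gives 0; no alternative beats it.
(Checking all 25 profiles: 24 have a profitable deviation, 1 does not.)

24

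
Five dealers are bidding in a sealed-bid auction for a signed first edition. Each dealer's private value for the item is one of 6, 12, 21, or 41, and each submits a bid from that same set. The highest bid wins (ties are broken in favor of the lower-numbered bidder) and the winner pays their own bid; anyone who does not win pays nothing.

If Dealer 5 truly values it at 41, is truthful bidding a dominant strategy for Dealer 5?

Consider the case where Dealer 1 bids 6, Dealer 2 bids 6, Dealer 3 bids 6 and Dealer 4 bids 6.
Truthful bid 41: wins, pays 41, utility 41 - 41 = 0.
Bid 12 instead: wins, pays 12, utility 41 - 12 = 29.
Since 29 > 0, bidding 12 is strictly better here, so truthful bidding is not dominant.

No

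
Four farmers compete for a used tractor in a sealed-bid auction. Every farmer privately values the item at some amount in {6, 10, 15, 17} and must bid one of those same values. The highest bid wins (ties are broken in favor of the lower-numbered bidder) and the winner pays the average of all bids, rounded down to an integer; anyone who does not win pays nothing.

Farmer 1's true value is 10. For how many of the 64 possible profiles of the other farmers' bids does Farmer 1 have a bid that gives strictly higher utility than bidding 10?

Others bid (6, 6, 6): truth gives 3; bid 6 gives 4 > 3. Violating.
Others bid (6, 6, 10): truth gives 2; no alternative beats it.
Others bid (6, 6, 15): truth gives 0; no alternative beats it.
(Checking all 64 profiles: 1 has a profitable deviation, 63 do not.)

1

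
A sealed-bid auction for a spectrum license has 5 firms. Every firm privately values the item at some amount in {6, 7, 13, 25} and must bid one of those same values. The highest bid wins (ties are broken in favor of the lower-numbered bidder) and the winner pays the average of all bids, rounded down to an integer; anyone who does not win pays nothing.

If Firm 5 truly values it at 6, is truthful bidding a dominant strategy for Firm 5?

Check each profile of the others' bids and compare truth against every alternative bid.
Others bid (6, 6, 6, 6): truth gives 0, best alternative gives 0.
Others bid (6, 6, 6, 7): truth gives 0, best alternative gives 0.
Others bid (6, 6, 6, 13): truth gives 0, best alternative gives 0.
Others bid (6, 6, 6, 25): truth gives 0, best alternative gives 0.
Others bid (6, 6, 7, 6): truth gives 0, best alternative gives 0.
Others bid (6, 6, 7, 7): truth gives 0, best alternative gives 0.
(Remaining 250 profiles checked similarly; truth is weakly best in each.)
In every case the truthful bid is at least as good as any alternative, so it is a dominant strategy.

Yes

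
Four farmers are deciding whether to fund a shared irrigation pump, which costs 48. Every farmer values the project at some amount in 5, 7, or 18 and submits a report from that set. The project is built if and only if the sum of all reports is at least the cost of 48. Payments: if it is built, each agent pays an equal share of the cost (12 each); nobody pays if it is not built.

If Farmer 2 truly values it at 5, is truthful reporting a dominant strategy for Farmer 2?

Check each profile of the others' reports and compare truth against every alternative report.
Others report (5, 18, 18): truth gives 0, best alternative gives -7.
Others report (18, 5, 18): truth gives 0, best alternative gives -7.
Others report (18, 18, 5): truth gives 0, best alternative gives -7.
Others report (7, 18, 18): truth gives -7, best alternative gives -7.
Others report (18, 7, 18): truth gives -7, best alternative gives -7.
Others report (18, 18, 7): truth gives -7, best alternative gives -7.
(Remaining 21 profiles checked similarly; truth is weakly best in each.)
In every case the truthful report is at least as good as any alternative, so it is a dominant strategy.

Yes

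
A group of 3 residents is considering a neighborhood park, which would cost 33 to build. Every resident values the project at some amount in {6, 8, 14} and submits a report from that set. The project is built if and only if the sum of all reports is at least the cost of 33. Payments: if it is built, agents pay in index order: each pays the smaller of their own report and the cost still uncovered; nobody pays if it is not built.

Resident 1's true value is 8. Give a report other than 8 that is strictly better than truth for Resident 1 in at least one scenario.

6

Suppose Resident 2 reports 14 and Resident 3 reports 14.
Report 8: project built, pays 8, utility 8 - 8 = 0.
Report 6: project built, pays 6, utility 8 - 6 = 2.
So reporting 6 beats truth here (2 > 0).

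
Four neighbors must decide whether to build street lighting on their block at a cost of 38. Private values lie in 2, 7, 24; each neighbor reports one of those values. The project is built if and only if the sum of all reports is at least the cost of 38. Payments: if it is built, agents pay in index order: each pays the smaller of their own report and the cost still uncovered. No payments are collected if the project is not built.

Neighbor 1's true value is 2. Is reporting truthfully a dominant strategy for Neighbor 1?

Yes

Check each profile of the others' reports and compare truth against every alternative report.
Others report (2, 7, 24): truth gives 0, best alternative gives -5.
Others report (2, 24, 7): truth gives 0, best alternative gives -5.
Others report (2, 24, 24): truth gives 0, best alternative gives -5.
Others report (7, 2, 24): truth gives 0, best alternative gives -5.
Others report (7, 7, 24): truth gives 0, best alternative gives -5.
Others report (7, 24, 2): truth gives 0, best alternative gives -5.
(Remaining 21 profiles checked similarly; truth is weakly best in each.)
In every case the truthful report is at least as good as any alternative, so it is a dominant strategy.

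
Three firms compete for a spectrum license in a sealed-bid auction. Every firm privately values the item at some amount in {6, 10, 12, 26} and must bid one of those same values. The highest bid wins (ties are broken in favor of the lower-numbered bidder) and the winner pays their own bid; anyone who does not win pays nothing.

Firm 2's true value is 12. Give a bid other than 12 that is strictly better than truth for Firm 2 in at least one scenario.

10

Suppose Firm 1 bids 6 and Firm 3 bids 6.
Bid 12: wins, pays 12, utility 12 - 12 = 0.
Bid 10: wins, pays 10, utility 12 - 10 = 2.
So bidding 10 beats truth here (2 > 0).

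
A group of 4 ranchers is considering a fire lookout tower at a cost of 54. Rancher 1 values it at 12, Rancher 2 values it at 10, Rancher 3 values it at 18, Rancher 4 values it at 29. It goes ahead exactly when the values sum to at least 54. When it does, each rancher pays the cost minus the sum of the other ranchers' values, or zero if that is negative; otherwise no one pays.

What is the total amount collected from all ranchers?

17

Total value 69 ≥ cost 54, so it is built.
Rancher 1: others sum to 57; max(0, 54 - 57) = 0.
Rancher 2: others sum to 59; max(0, 54 - 59) = 0.
Rancher 3: others sum to 51; max(0, 54 - 51) = 3.
Rancher 4: others sum to 40; max(0, 54 - 40) = 14.
Total collected = 0 + 0 + 3 + 14 = 17.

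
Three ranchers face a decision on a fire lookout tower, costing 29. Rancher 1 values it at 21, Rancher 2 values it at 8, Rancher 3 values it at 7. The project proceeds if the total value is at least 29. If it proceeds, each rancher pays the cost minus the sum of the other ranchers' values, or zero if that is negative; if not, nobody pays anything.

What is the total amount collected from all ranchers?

Total value 36 ≥ cost 29, so it is built.
Rancher 1: others sum to 15; max(0, 29 - 15) = 14.
Rancher 2: others sum to 28; max(0, 29 - 28) = 1.
Rancher 3: others sum to 29; max(0, 29 - 29) = 0.
Total collected = 14 + 1 + 0 = 15.

15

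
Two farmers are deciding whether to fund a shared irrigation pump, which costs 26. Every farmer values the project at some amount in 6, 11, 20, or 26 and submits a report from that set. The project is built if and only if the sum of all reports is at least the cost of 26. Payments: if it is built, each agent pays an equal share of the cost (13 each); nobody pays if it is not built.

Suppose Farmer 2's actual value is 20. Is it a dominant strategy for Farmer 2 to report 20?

Check each profile of the others' reports and compare truth against every alternative report.
Others report (6): truth gives 7, best alternative gives 7.
Others report (11): truth gives 7, best alternative gives 7.
Others report (20): truth gives 7, best alternative gives 7.
Others report (26): truth gives 7, best alternative gives 7.
In every case the truthful report is at least as good as any alternative, so it is a dominant strategy.

Yes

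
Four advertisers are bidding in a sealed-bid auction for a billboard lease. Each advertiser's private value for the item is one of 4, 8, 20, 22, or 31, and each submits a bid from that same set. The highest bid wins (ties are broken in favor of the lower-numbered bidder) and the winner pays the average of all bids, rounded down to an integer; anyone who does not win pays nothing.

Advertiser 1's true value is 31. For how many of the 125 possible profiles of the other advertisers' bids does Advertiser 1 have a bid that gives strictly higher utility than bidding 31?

Others bid (4, 4, 4): truth gives 21; bid 4 gives 27 > 21. Violating.
Others bid (4, 4, 8): truth gives 20; bid 8 gives 25 > 20. Violating.
Others bid (4, 4, 20): truth gives 17; bid 20 gives 19 > 17. Violating.
Others bid (4, 4, 22): truth gives 16; bid 22 gives 18 > 16. Violating.
Others bid (4, 4, 31): truth gives 14; no alternative beats it.
Others bid (4, 8, 31): truth gives 13; no alternative beats it.
(Checking all 125 profiles: 64 have a profitable deviation, 61 do not.)

64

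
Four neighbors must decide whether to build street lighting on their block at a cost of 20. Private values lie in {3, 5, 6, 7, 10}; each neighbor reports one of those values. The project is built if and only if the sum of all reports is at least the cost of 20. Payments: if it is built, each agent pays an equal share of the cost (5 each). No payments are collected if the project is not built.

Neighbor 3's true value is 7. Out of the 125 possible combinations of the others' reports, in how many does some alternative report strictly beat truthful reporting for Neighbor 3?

6

Others report (3, 3, 5): truth gives 0; report 10 gives 2 > 0. Violating.
Others report (3, 3, 6): truth gives 0; report 10 gives 2 > 0. Violating.
Others report (3, 5, 3): truth gives 0; report 10 gives 2 > 0. Violating.
Others report (3, 6, 3): truth gives 0; report 10 gives 2 > 0. Violating.
Others report (3, 3, 3): truth gives 0; no alternative beats it.
Others report (3, 3, 7): truth gives 2; no alternative beats it.
(Checking all 125 profiles: 6 have a profitable deviation, 119 do not.)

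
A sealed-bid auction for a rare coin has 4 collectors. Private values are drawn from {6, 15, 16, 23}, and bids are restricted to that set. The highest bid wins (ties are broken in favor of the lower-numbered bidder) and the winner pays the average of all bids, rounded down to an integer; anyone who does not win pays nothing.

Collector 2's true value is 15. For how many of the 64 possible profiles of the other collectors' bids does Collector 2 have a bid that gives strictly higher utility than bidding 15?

Others bid (6, 6, 16): truth gives 0; bid 16 gives 4 > 0. Violating.
Others bid (6, 6, 23): truth gives 0; bid 23 gives 1 > 0. Violating.
Others bid (6, 15, 16): truth gives 0; bid 16 gives 2 > 0. Violating.
Others bid (6, 16, 6): truth gives 0; bid 16 gives 4 > 0. Violating.
Others bid (6, 6, 6): truth gives 7; no alternative beats it.
Others bid (6, 6, 15): truth gives 5; no alternative beats it.
(Checking all 64 profiles: 13 have a profitable deviation, 51 do not.)

13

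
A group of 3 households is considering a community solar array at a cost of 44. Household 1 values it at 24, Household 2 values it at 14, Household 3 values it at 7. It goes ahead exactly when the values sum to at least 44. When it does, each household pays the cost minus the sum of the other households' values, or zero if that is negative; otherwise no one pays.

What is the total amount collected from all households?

42

Total value 45 ≥ cost 44, so it is built.
Household 1: others sum to 21; max(0, 44 - 21) = 23.
Household 2: others sum to 31; max(0, 44 - 31) = 13.
Household 3: others sum to 38; max(0, 44 - 38) = 6.
Total collected = 23 + 13 + 6 = 42.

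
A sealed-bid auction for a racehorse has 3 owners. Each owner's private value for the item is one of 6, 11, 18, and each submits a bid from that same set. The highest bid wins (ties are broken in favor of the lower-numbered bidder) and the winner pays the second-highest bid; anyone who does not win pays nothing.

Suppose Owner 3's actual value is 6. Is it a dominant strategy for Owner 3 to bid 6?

Check each profile of the others' bids and compare truth against every alternative bid.
Others bid (6, 6): truth gives 0, best alternative gives 0.
Others bid (6, 11): truth gives 0, best alternative gives 0.
Others bid (6, 18): truth gives 0, best alternative gives 0.
Others bid (11, 6): truth gives 0, best alternative gives 0.
Others bid (11, 11): truth gives 0, best alternative gives 0.
Others bid (11, 18): truth gives 0, best alternative gives 0.
(Remaining 3 profiles checked similarly; truth is weakly best in each.)
In every case the truthful bid is at least as good as any alternative, so it is a dominant strategy.

Yes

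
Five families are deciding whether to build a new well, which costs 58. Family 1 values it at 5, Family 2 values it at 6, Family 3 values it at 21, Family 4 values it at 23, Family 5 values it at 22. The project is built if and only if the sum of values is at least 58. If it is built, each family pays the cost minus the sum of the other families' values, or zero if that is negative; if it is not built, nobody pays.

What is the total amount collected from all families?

Total value 77 ≥ cost 58, so it is built.
Family 1: others sum to 72; max(0, 58 - 72) = 0.
Family 2: others sum to 71; max(0, 58 - 71) = 0.
Family 3: others sum to 56; max(0, 58 - 56) = 2.
Family 4: others sum to 54; max(0, 58 - 54) = 4.
Family 5: others sum to 55; max(0, 58 - 55) = 3.
Total collected = 0 + 0 + 2 + 4 + 3 = 9.

9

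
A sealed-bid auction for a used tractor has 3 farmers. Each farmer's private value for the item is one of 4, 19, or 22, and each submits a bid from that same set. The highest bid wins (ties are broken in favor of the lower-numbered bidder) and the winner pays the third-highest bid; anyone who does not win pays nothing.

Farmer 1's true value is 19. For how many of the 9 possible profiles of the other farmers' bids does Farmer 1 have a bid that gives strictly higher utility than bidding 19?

2

Others bid (4, 22): truth gives 0; bid 22 gives 15 > 0. Violating.
Others bid (22, 4): truth gives 0; bid 22 gives 15 > 0. Violating.
Others bid (4, 4): truth gives 15; no alternative beats it.
Others bid (4, 19): truth gives 15; no alternative beats it.
(Checking all 9 profiles: 2 have a profitable deviation, 7 do not.)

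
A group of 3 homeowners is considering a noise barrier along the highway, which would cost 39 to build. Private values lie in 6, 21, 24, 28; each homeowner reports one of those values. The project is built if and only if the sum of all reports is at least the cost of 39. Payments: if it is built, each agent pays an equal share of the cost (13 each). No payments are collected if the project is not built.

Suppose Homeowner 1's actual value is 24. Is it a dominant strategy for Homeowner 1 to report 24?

No

Consider the case where Homeowner 2 reports 6 and Homeowner 3 reports 6.
Truthful report 24: project not built, utility 0.
Report 28 instead: project built, pays 13, utility 24 - 13 = 11.
Since 11 > 0, reporting 28 is strictly better here, so truthful reporting is not dominant.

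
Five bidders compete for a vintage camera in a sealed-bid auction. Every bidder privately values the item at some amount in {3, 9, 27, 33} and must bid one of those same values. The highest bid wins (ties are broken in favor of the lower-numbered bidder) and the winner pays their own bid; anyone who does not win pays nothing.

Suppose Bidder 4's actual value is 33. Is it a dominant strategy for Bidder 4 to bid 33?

Consider the case where Bidder 1 bids 3, Bidder 2 bids 3, Bidder 3 bids 3 and Bidder 5 bids 3.
Truthful bid 33: wins, pays 33, utility 33 - 33 = 0.
Bid 9 instead: wins, pays 9, utility 33 - 9 = 24.
Since 24 > 0, bidding 9 is strictly better here, so truthful bidding is not dominant.

No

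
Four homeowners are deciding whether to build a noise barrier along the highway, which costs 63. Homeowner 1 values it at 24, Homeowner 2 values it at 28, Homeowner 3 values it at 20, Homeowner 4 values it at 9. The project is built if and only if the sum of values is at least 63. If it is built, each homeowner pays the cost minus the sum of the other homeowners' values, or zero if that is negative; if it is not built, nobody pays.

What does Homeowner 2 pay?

Total value 81 ≥ cost 63, so the project is built.
The other homeowners' values sum to 53.
Cost minus that sum is 63 - 53 = 10.

10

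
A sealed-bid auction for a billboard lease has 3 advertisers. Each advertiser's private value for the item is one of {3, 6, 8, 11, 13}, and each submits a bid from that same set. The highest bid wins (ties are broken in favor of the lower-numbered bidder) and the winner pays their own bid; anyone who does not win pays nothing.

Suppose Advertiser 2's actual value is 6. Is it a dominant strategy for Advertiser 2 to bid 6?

Check each profile of the others' bids and compare truth against every alternative bid.
Others bid (3, 3): truth gives 0, best alternative gives 0.
Others bid (3, 6): truth gives 0, best alternative gives 0.
Others bid (3, 8): truth gives 0, best alternative gives 0.
Others bid (3, 11): truth gives 0, best alternative gives 0.
Others bid (3, 13): truth gives 0, best alternative gives 0.
Others bid (6, 3): truth gives 0, best alternative gives 0.
(Remaining 19 profiles checked similarly; truth is weakly best in each.)
In every case the truthful bid is at least as good as any alternative, so it is a dominant strategy.

Yes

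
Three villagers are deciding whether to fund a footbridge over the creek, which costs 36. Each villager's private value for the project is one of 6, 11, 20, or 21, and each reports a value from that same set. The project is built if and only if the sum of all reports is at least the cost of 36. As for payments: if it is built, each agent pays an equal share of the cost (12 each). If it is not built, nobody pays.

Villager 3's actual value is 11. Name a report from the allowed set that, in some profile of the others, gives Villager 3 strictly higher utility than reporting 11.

6

Suppose Villager 1 reports 6 and Villager 2 reports 20.
Report 11: project built, pays 12, utility 11 - 12 = -1.
Report 6: project not built, utility 0.
So reporting 6 beats truth here (0 > -1).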